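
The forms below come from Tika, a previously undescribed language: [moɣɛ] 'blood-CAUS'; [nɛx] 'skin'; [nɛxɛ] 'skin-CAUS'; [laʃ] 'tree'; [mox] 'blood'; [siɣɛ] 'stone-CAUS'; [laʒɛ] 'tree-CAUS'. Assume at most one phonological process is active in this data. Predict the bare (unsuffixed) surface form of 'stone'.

In [moɣɛ] and [mox] the final segment of 'blood' alternates: [ɣ] ~ [x].
If /x/ were underlying and a rule turned it into [ɣ] before the CAUS suffix, 'skin' would also alternate; but it has [x] in both [nɛxɛ] and [nɛx].
Therefore /ɣ/ is basic and [x] is derived by word-final obstruent devoicing (voiced obstruents become voiceless word-finally).
From [siɣɛ] the stem 'stone' is /siɣ/; word-finally this yields [six].

[six]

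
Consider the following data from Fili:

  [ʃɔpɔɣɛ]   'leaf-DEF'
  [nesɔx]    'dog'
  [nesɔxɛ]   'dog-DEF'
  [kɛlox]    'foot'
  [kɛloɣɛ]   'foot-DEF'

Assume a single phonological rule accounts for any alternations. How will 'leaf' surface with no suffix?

'foot' shows [x] ~ [ɣ] at the end of the stem ([kɛlox] vs [kɛloɣɛ]).
The stem 'dog' ([nesɔx], [nesɔxɛ]) shows [x] unchanged in both environments, so [x] cannot be basic with [ɣ] derived before the DEF suffix.
The alternation reflects word-final obstruent devoicing: voiced obstruents become voiceless word-finally. /ɣ/ is underlying.
From [ʃɔpɔɣɛ] the stem 'leaf' is /ʃɔpɔɣ/; word-finally this yields [ʃɔpɔx].

[ʃɔpɔx]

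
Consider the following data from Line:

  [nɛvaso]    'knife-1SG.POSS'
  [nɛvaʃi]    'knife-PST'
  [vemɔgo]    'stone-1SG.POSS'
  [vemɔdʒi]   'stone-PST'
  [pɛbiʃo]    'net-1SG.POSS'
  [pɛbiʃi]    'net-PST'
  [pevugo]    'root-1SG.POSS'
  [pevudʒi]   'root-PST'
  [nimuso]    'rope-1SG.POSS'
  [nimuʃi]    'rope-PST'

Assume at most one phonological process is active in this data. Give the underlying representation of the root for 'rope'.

The root 'rope' surfaces as [nimuso] and [nimuʃi], with a stem-final [s] ~ [ʃ] alternation.
Compare 'net', with invariant [ʃ] in [pɛbiʃo] and [pɛbiʃi]: an analysis with underlying /ʃ/ and a rule producing [s] before the 1SG.POSS suffix would wrongly predict alternation here too.
Therefore /s/ is basic and [ʃ] is derived by palatalization before a front vowel (/g/ and /s/ become palato-alveolar [dʒ] and [ʃ] before a front vowel).

/nimus/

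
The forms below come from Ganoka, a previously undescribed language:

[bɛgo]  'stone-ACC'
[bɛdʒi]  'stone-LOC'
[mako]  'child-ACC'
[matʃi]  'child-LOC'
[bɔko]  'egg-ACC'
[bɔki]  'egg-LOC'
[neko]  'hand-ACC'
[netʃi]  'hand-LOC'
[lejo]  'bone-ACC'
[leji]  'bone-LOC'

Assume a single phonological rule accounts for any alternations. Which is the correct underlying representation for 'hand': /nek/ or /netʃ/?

The root 'hand' surfaces as [neko] and [netʃi], with a stem-final [k] ~ [tʃ] alternation.
But 'egg' keeps [k] in both environments ([bɔko], [bɔki]), so there is no rule changing /k/ to [tʃ] before the LOC suffix.
So /tʃ/ is underlying, and a rule of depalatalization — palato-alveolar /tʃ/ and /dʒ/ become [k] and [g] when no front vowel follows — gives [k].

/netʃ/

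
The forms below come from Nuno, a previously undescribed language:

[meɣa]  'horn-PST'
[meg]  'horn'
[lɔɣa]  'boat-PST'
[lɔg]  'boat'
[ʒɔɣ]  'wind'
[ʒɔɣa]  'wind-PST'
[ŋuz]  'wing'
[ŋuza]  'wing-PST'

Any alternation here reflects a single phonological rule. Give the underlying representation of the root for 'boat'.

In [lɔg] and [lɔɣa] the final segment of 'boat' alternates: [g] ~ [ɣ].
Compare 'wind', with invariant [ɣ] in [ʒɔɣ] and [ʒɔɣa]: an analysis with underlying /ɣ/ and a rule producing [g] in isolation would wrongly predict alternation here too.
Therefore /g/ is basic and [ɣ] is derived by intervocalic spirantization (voiced stops become fricatives between vowels).
Hence 'boat' is /lɔg/ underlyingly.

/lɔg/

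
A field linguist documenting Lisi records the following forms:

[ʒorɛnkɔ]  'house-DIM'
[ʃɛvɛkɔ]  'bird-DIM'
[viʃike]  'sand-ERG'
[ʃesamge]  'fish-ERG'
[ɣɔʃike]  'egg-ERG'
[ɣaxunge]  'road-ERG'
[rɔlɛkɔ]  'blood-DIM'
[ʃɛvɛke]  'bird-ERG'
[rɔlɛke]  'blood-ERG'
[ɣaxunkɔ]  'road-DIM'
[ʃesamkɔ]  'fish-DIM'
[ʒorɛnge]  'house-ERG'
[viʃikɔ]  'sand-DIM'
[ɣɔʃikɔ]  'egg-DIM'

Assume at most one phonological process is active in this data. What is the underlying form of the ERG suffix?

The ERG morpheme has two allomorphs, [-ge] and [-ke].
The DIM suffix, which begins with [k], is invariant after every stem; so [k] is not altered by any rule here.
So the underlying form is /-ge/, and voiced stops become voiceless after a vowel.

/-ge/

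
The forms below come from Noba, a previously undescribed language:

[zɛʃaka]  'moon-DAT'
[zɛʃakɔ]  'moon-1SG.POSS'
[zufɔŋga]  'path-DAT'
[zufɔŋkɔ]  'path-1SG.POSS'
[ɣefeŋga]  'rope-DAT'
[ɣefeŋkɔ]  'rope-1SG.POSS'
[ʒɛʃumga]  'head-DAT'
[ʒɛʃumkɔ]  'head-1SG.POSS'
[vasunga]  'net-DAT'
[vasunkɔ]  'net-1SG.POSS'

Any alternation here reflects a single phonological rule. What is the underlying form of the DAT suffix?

/-ga/

The DAT suffix surfaces as [-ga] and [-ka], depending on the final segment of the stem.
By contrast the 1SG.POSS suffix keeps its initial [k] throughout — that segment must be underlying.
The DAT suffix is therefore /-ga/ underlyingly, with post-vocalic devoicing: voiced stops become voiceless after a vowel.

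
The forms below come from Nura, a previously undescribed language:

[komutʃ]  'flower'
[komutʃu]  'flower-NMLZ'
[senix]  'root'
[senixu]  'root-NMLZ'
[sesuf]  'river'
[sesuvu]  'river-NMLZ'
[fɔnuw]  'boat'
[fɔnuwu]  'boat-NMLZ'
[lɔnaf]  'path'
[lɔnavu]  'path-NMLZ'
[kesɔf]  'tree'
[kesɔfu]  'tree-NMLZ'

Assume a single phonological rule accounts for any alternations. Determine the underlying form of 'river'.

/sesuv/

The stem for 'river' ends in [f] in [sesuf] but [v] in [sesuvu].
But 'tree' keeps [f] in both environments ([kesɔf], [kesɔfu]), so there is no rule changing /f/ to [v] before the NMLZ suffix.
The alternation reflects word-final obstruent devoicing: voiced obstruents become voiceless word-finally. /v/ is underlying.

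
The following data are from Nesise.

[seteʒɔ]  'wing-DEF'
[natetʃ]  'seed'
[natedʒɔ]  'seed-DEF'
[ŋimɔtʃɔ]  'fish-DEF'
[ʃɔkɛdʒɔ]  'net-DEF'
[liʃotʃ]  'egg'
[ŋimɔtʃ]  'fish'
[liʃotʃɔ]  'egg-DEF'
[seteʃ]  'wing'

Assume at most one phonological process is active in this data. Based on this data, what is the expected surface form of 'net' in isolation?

'seed' shows [dʒ] ~ [tʃ] at the end of the stem ([natedʒɔ] vs [natetʃ]).
The stem 'fish' ([ŋimɔtʃɔ], [ŋimɔtʃ]) shows [tʃ] unchanged in both environments, so [tʃ] cannot be basic with [dʒ] derived before the DEF suffix.
So /dʒ/ is underlying, and a rule of word-final obstruent devoicing — voiced obstruents become voiceless word-finally — gives [tʃ].
From [ʃɔkɛdʒɔ] the stem 'net' is /ʃɔkɛdʒ/; word-finally this yields [ʃɔkɛtʃ].

[ʃɔkɛtʃ]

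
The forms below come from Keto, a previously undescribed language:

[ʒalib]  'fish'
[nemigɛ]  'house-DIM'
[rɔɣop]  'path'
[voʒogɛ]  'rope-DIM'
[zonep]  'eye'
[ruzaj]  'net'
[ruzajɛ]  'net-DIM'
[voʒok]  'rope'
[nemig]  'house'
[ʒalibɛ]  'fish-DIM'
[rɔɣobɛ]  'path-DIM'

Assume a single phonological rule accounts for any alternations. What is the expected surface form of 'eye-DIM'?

The stem for 'path' ends in [b] in [rɔɣobɛ] but [p] in [rɔɣop].
The stem 'fish' ([ʒalibɛ], [ʒalib]) shows [b] unchanged in both environments, so [b] cannot be basic with [p] derived in isolation.
The alternation reflects intervocalic voicing: voiceless stops become voiced between vowels. /p/ is underlying.
The one attested form of 'eye', [zonep], shows underlying /zonep/. Applying the same rule between vowels gives [zonebɛ].

[zonebɛ]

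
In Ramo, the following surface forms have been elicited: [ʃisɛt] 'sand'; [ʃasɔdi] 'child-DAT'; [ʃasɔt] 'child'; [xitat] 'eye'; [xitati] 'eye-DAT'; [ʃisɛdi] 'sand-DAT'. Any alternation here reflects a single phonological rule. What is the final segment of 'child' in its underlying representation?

The stem for 'child' ends in [d] in [ʃasɔdi] but [t] in [ʃasɔt].
But 'eye' keeps [t] in both environments ([xitati], [xitat]), so there is no rule changing /t/ to [d] before the DAT suffix.
The underlying segment must be /d/; voiced obstruents become voiceless word-finally, yielding [t] there.

/d/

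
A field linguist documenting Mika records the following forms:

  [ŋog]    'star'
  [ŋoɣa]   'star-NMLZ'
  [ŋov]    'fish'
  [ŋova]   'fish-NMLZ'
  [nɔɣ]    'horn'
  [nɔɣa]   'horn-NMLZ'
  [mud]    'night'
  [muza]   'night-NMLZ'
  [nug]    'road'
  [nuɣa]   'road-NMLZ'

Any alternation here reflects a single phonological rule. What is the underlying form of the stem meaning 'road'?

The root 'road' surfaces as [nug] and [nuɣa], with a stem-final [g] ~ [ɣ] alternation.
Compare 'horn', with invariant [ɣ] in [nɔɣ] and [nɔɣa]: an analysis with underlying /ɣ/ and a rule producing [g] in isolation would wrongly predict alternation here too.
The underlying segment must be /g/; voiced stops become fricatives between vowels, yielding [ɣ] there.
Hence 'road' is /nug/ underlyingly.

/nug/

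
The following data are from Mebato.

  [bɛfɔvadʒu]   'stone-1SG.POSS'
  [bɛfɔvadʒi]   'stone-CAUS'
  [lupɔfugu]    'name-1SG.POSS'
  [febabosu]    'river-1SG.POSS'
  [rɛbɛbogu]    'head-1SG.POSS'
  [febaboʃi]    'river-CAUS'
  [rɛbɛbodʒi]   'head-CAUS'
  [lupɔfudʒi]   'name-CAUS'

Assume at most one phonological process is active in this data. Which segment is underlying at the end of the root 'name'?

In [lupɔfugu] and [lupɔfudʒi] the final segment of 'name' alternates: [g] ~ [dʒ].
But 'stone' keeps [dʒ] in both environments ([bɛfɔvadʒu], [bɛfɔvadʒi]), so there is no rule changing /dʒ/ to [g] before the 1SG.POSS suffix.
The alternation reflects palatalization before a front vowel: /g/ and /s/ become palato-alveolar [dʒ] and [ʃ] before a front vowel. /g/ is underlying.

/g/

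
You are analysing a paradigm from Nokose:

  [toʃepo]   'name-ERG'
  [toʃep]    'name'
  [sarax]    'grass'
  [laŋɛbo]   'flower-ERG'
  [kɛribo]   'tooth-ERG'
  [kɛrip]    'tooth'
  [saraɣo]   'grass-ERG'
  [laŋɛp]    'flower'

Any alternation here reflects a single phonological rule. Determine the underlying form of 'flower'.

'flower' shows [b] ~ [p] at the end of the stem ([laŋɛbo] vs [laŋɛp]).
But 'name' keeps [p] in both environments ([toʃepo], [toʃep]), so there is no rule changing /p/ to [b] before the ERG suffix.
The alternation reflects word-final obstruent devoicing: voiced obstruents become voiceless word-finally. /b/ is underlying.

/laŋɛb/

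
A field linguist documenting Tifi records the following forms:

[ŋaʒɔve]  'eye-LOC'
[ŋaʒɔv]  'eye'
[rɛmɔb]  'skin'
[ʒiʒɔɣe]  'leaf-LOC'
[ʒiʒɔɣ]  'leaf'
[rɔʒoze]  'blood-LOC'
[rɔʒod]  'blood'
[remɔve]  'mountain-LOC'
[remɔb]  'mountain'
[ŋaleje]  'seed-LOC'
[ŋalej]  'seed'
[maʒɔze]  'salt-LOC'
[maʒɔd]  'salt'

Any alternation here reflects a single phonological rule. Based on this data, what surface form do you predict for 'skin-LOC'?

[rɛmɔve]

The stem for 'mountain' ends in [v] in [remɔve] but [b] in [remɔb].
Compare 'eye', with invariant [v] in [ŋaʒɔve] and [ŋaʒɔv]: an analysis with underlying /v/ and a rule producing [b] in isolation would wrongly predict alternation here too.
Therefore /b/ is basic and [v] is derived by intervocalic spirantization (voiced stops become fricatives between vowels).
From [rɛmɔb] the stem 'skin' is /rɛmɔb/; between vowels this yields [rɛmɔve].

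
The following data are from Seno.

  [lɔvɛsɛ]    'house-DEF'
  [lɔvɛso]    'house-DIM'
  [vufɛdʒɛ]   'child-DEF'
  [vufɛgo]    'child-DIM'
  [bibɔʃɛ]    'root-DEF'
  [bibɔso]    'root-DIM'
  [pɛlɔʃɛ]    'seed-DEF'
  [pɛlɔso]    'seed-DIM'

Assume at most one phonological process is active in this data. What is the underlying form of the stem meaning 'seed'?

/pɛlɔʃ/

The root 'seed' surfaces as [pɛlɔʃɛ] and [pɛlɔso], with a stem-final [ʃ] ~ [s] alternation.
But 'house' keeps [s] in both environments ([lɔvɛsɛ], [lɔvɛso]), so there is no rule changing /s/ to [ʃ] before the DEF suffix.
The alternation reflects depalatalization: palato-alveolar /dʒ/ and /ʃ/ become [g] and [s] when no front vowel follows. /ʃ/ is underlying.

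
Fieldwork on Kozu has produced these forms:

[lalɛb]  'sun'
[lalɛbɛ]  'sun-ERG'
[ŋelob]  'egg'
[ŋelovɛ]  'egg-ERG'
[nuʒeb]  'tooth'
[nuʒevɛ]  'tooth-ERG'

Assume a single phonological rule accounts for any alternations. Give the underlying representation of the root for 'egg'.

/ŋelov/

'egg' shows [b] ~ [v] at the end of the stem ([ŋelob] vs [ŋelovɛ]).
If /b/ were underlying and a rule turned it into [v] before the ERG suffix, 'sun' would also alternate; but it has [b] in both [lalɛb] and [lalɛbɛ].
So /v/ is underlying, and a rule of word-final hardening — voiced fricatives become stops word-finally — gives [b].
The underlying form of 'egg' is therefore /ŋelov/.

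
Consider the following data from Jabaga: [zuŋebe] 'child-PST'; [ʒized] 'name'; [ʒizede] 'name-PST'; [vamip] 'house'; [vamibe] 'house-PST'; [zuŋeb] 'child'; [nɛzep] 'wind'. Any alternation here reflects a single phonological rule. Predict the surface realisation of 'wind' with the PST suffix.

The root 'house' surfaces as [vamip] and [vamibe], with a stem-final [p] ~ [b] alternation.
If /b/ were underlying and a rule turned it into [p] in isolation, 'child' would also alternate; but it has [b] in both [zuŋeb] and [zuŋebe].
The underlying segment must be /p/; voiceless stops become voiced between vowels, yielding [b] there.
The one attested form of 'wind', [nɛzep], shows underlying /nɛzep/. Applying the same rule between vowels gives [nɛzebe].

[nɛzebe]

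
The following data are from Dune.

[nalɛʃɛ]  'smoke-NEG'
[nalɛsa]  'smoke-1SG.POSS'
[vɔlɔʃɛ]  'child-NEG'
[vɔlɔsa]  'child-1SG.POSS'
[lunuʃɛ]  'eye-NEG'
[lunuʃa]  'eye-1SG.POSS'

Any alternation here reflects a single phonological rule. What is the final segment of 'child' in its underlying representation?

/s/

The stem for 'child' ends in [ʃ] in [vɔlɔʃɛ] but [s] in [vɔlɔsa].
The stem 'eye' ([lunuʃɛ], [lunuʃa]) shows [ʃ] unchanged in both environments, so [ʃ] cannot be basic with [s] derived before the 1SG.POSS suffix.
The underlying segment must be /s/; /s/ becomes palato-alveolar [ʃ] before a front vowel, yielding [ʃ] there.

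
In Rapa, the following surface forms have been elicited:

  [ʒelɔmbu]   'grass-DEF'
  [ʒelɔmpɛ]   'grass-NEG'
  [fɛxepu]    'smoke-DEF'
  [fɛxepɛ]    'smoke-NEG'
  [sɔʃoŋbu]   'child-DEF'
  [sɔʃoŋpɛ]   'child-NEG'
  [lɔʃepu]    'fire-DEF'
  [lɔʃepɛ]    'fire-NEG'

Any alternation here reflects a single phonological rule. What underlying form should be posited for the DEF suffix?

/-bu/

The DEF suffix surfaces as [-bu] and [-pu], depending on the final segment of the stem.
The NEG suffix, which begins with [p], is invariant after every stem; so [p] is not altered by any rule here.
So the underlying form is /-bu/, and voiced stops become voiceless after a vowel.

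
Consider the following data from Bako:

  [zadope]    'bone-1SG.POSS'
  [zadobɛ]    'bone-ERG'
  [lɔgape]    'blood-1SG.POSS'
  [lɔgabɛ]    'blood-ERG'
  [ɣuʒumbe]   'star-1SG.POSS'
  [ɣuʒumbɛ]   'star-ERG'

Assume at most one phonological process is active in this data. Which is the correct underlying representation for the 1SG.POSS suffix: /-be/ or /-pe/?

/-pe/

The 1SG.POSS morpheme has two allomorphs, [-be] and [-pe].
By contrast the ERG suffix keeps its initial [b] throughout — that segment must be underlying.
The 1SG.POSS suffix is therefore /-pe/ underlyingly, with post-nasal voicing: voiceless stops become voiced after a nasal.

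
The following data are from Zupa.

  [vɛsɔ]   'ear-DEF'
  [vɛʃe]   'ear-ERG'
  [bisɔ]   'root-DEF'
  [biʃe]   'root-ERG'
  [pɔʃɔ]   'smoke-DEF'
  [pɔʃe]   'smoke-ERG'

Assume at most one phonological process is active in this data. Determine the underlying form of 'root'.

The stem for 'root' ends in [s] in [bisɔ] but [ʃ] in [biʃe].
If /ʃ/ were underlying and a rule turned it into [s] before the DEF suffix, 'smoke' would also alternate; but it has [ʃ] in both [pɔʃɔ] and [pɔʃe].
The underlying segment must be /s/; /s/ becomes palato-alveolar [ʃ] before a front vowel, yielding [ʃ] there.

/bis/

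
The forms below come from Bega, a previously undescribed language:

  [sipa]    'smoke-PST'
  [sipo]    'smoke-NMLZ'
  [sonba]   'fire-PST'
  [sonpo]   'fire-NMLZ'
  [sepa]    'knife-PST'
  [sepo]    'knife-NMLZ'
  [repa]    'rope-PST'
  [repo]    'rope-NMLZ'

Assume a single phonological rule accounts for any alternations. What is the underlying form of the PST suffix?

The PST suffix surfaces as [-ba] and [-pa], depending on the final segment of the stem.
The NMLZ suffix, which begins with [p], is invariant after every stem; so [p] is not altered by any rule here.
The PST suffix is therefore /-ba/ underlyingly, with post-vocalic devoicing: voiced stops become voiceless after a vowel.

/-ba/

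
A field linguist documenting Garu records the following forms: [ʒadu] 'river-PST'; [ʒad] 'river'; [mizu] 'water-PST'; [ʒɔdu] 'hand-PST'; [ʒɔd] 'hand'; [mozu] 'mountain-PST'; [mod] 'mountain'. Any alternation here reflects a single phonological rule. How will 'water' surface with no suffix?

The stem for 'mountain' ends in [z] in [mozu] but [d] in [mod].
But 'hand' keeps [d] in both environments ([ʒɔdu], [ʒɔd]), so there is no rule changing /d/ to [z] before the PST suffix.
The underlying segment must be /z/; voiced fricatives become stops word-finally, yielding [d] there.
From [mizu] the stem 'water' is /miz/; word-finally this yields [mid].

[mid]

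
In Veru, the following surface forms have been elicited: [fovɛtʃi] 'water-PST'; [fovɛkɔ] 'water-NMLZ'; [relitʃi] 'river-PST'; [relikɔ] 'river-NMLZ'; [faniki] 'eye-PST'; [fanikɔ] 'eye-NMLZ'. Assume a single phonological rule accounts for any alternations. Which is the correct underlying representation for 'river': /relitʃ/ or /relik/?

In [relitʃi] and [relikɔ] the final segment of 'river' alternates: [tʃ] ~ [k].
Compare 'eye', with invariant [k] in [faniki] and [fanikɔ]: an analysis with underlying /k/ and a rule producing [tʃ] before the PST suffix would wrongly predict alternation here too.
Therefore /tʃ/ is basic and [k] is derived by depalatalization (palato-alveolar /tʃ/ becomes [k] when no front vowel follows).

/relitʃ/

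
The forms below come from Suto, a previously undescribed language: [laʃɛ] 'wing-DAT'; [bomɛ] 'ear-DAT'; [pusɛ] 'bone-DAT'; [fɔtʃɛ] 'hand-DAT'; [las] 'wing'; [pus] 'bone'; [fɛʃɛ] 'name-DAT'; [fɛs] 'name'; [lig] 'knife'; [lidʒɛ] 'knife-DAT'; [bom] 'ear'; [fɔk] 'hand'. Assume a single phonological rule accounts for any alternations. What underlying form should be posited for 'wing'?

The root 'wing' surfaces as [laʃɛ] and [las], with a stem-final [ʃ] ~ [s] alternation.
If /s/ were underlying and a rule turned it into [ʃ] before the DAT suffix, 'bone' would also alternate; but it has [s] in both [pusɛ] and [pus].
Therefore /ʃ/ is basic and [s] is derived by depalatalization (palato-alveolar /tʃ/, /dʒ/ and /ʃ/ become [k], [g] and [s] when no front vowel follows).

/laʃ/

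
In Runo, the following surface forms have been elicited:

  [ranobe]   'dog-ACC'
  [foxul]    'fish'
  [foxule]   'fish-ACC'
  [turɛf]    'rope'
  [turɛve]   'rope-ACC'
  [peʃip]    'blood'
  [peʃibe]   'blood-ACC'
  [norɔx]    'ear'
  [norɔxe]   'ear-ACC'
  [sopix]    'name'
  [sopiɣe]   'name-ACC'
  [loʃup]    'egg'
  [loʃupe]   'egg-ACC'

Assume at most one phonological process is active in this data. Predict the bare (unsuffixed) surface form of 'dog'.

'blood' shows [p] ~ [b] at the end of the stem ([peʃip] vs [peʃibe]).
But 'egg' keeps [p] in both environments ([loʃup], [loʃupe]), so there is no rule changing /p/ to [b] before the ACC suffix.
Therefore /b/ is basic and [p] is derived by word-final obstruent devoicing (voiced obstruents become voiceless word-finally).
The one attested form of 'dog', [ranobe], shows underlying /ranob/. Applying the same rule word-finally gives [ranop].

[ranop]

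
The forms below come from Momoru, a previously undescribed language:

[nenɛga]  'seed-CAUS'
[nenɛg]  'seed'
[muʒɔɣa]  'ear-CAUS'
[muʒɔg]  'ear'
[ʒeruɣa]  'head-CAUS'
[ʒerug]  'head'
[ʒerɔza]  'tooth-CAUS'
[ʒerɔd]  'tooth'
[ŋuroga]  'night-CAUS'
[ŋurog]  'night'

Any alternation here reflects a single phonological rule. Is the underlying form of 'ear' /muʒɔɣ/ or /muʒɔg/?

/muʒɔɣ/

In [muʒɔɣa] and [muʒɔg] the final segment of 'ear' alternates: [ɣ] ~ [g].
But 'seed' keeps [g] in both environments ([nenɛga], [nenɛg]), so there is no rule changing /g/ to [ɣ] before the CAUS suffix.
The underlying segment must be /ɣ/; voiced fricatives become stops word-finally, yielding [g] there.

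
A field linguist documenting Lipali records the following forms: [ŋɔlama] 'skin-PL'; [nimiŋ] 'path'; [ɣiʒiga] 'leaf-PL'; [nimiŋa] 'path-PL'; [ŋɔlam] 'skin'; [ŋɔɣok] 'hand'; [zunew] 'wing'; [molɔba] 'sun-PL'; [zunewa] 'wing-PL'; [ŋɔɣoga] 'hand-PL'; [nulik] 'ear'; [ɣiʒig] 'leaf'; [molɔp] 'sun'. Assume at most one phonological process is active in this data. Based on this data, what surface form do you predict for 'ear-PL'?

The root 'hand' surfaces as [ŋɔɣoga] and [ŋɔɣok], with a stem-final [g] ~ [k] alternation.
If /g/ were underlying and a rule turned it into [k] in isolation, 'leaf' would also alternate; but it has [g] in both [ɣiʒiga] and [ɣiʒig].
So /k/ is underlying, and a rule of intervocalic voicing — voiceless stops become voiced between vowels — gives [g].
The one attested form of 'ear', [nulik], shows underlying /nulik/. Applying the same rule between vowels gives [nuliga].

[nuliga]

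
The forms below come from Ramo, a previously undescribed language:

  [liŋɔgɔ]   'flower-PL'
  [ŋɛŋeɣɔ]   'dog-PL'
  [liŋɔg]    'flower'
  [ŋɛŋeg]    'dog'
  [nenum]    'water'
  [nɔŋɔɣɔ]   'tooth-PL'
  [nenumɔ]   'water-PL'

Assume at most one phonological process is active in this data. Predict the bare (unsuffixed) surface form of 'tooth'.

'dog' shows [ɣ] ~ [g] at the end of the stem ([ŋɛŋeɣɔ] vs [ŋɛŋeg]).
But 'flower' keeps [g] in both environments ([liŋɔgɔ], [liŋɔg]), so there is no rule changing /g/ to [ɣ] before the PL suffix.
The underlying segment must be /ɣ/; voiced fricatives become stops word-finally, yielding [g] there.
From [nɔŋɔɣɔ] the stem 'tooth' is /nɔŋɔɣ/; word-finally this yields [nɔŋɔg].

[nɔŋɔg]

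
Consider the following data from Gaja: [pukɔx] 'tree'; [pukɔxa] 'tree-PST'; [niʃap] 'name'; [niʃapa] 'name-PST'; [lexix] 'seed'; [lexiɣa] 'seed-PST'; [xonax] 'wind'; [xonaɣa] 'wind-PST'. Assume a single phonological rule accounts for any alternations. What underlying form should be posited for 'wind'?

/xonaɣ/

'wind' shows [x] ~ [ɣ] at the end of the stem ([xonax] vs [xonaɣa]).
The stem 'tree' ([pukɔx], [pukɔxa]) shows [x] unchanged in both environments, so [x] cannot be basic with [ɣ] derived before the PST suffix.
Therefore /ɣ/ is basic and [x] is derived by word-final obstruent devoicing (voiced obstruents become voiceless word-finally).
Hence 'wind' is /xonaɣ/ underlyingly.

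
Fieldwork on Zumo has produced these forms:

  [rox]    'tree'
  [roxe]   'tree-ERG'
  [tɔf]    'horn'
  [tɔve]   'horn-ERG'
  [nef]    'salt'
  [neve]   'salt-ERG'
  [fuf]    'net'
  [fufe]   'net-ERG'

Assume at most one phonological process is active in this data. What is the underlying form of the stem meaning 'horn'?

/tɔv/

The stem for 'horn' ends in [f] in [tɔf] but [v] in [tɔve].
If /f/ were underlying and a rule turned it into [v] before the ERG suffix, 'net' would also alternate; but it has [f] in both [fuf] and [fufe].
Therefore /v/ is basic and [f] is derived by word-final obstruent devoicing (voiced obstruents become voiceless word-finally).
The underlying form of 'horn' is therefore /tɔv/.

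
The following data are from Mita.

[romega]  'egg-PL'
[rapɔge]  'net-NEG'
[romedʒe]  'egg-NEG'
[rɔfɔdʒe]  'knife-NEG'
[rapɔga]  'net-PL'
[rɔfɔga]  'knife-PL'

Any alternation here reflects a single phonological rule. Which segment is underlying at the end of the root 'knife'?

The stem for 'knife' ends in [g] in [rɔfɔga] but [dʒ] in [rɔfɔdʒe].
If /g/ were underlying and a rule turned it into [dʒ] before the NEG suffix, 'net' would also alternate; but it has [g] in both [rapɔga] and [rapɔge].
So /dʒ/ is underlying, and a rule of depalatalization — palato-alveolar /dʒ/ becomes [g] when no front vowel follows — gives [g].

/dʒ/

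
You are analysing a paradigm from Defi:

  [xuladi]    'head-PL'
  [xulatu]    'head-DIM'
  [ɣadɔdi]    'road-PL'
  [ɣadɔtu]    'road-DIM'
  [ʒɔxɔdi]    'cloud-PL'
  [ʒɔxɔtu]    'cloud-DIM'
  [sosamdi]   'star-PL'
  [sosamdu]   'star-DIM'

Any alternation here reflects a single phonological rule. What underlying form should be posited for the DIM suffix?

/-tu/

The DIM suffix surfaces as [-du] and [-tu], depending on the final segment of the stem.
The PL suffix, which begins with [d], is invariant after every stem; so [d] is not altered by any rule here.
So the underlying form is /-tu/, and voiceless stops become voiced after a nasal.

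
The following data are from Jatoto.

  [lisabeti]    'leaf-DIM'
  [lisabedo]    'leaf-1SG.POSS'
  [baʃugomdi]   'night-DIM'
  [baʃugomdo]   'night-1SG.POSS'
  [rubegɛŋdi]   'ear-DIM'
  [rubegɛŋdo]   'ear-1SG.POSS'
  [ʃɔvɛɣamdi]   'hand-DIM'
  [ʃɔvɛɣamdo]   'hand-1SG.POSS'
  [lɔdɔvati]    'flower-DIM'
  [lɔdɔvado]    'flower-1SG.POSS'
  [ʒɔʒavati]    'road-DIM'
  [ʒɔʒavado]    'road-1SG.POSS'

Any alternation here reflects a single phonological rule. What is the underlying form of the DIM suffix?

/-ti/

The DIM suffix surfaces as [-di] and [-ti], depending on the final segment of the stem.
The 1SG.POSS suffix, which begins with [d], is invariant after every stem; so [d] is not altered by any rule here.
The DIM suffix is therefore /-ti/ underlyingly, with post-nasal voicing: voiceless stops become voiced after a nasal.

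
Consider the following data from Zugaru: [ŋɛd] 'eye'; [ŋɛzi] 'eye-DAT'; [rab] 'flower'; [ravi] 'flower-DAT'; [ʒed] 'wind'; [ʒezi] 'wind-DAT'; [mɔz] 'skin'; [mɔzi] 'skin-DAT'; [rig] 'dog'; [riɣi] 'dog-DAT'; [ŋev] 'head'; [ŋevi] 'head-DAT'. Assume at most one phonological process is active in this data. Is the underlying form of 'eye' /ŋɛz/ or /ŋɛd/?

The stem for 'eye' ends in [d] in [ŋɛd] but [z] in [ŋɛzi].
Compare 'skin', with invariant [z] in [mɔz] and [mɔzi]: an analysis with underlying /z/ and a rule producing [d] in isolation would wrongly predict alternation here too.
The underlying segment must be /d/; voiced stops become fricatives between vowels, yielding [z] there.

/ŋɛd/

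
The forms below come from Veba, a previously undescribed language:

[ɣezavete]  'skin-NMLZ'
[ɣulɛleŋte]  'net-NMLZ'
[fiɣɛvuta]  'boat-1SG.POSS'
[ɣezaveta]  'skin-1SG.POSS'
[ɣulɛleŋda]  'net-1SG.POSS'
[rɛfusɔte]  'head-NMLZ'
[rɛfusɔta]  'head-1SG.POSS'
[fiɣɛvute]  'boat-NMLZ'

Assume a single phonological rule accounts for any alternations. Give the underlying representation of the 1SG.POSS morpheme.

/-da/

The 1SG.POSS morpheme has two allomorphs, [-da] and [-ta].
The NMLZ suffix, which begins with [t], is invariant after every stem; so [t] is not altered by any rule here.
So the underlying form is /-da/, and voiced stops become voiceless after a vowel.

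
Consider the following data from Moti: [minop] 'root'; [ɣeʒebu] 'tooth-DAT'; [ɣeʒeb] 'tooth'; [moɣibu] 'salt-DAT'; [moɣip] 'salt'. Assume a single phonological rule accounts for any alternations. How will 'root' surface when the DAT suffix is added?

In [moɣibu] and [moɣip] the final segment of 'salt' alternates: [b] ~ [p].
If /b/ were underlying and a rule turned it into [p] in isolation, 'tooth' would also alternate; but it has [b] in both [ɣeʒebu] and [ɣeʒeb].
So /p/ is underlying, and a rule of intervocalic voicing — voiceless stops become voiced between vowels — gives [b].
From [minop] the stem 'root' is /minop/; between vowels this yields [minobu].

[minobu]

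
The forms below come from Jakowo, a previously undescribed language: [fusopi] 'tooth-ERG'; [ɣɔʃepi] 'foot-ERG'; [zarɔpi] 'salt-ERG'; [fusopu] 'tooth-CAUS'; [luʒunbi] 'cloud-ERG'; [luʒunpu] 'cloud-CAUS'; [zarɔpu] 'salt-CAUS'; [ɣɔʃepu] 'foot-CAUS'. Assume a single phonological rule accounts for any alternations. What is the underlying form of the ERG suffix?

/-bi/

The ERG morpheme has two allomorphs, [-bi] and [-pi].
The CAUS suffix, which begins with [p], is invariant after every stem; so [p] is not altered by any rule here.
So the underlying form is /-bi/, and voiced stops become voiceless after a vowel.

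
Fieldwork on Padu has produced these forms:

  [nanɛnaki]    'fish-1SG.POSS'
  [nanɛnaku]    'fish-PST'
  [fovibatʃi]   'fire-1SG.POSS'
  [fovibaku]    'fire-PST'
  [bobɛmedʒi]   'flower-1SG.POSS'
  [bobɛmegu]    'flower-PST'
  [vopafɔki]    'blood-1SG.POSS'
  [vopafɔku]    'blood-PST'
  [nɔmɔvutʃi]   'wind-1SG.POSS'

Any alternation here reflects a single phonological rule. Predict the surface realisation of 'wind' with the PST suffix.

In [fovibatʃi] and [fovibaku] the final segment of 'fire' alternates: [tʃ] ~ [k].
If /k/ were underlying and a rule turned it into [tʃ] before the 1SG.POSS suffix, 'blood' would also alternate; but it has [k] in both [vopafɔki] and [vopafɔku].
So /tʃ/ is underlying, and a rule of depalatalization — palato-alveolar /tʃ/ and /dʒ/ become [k] and [g] when no front vowel follows — gives [k].
The one attested form of 'wind', [nɔmɔvutʃi], shows underlying /nɔmɔvutʃ/. Applying the same rule when no front vowel follows gives [nɔmɔvuku].

[nɔmɔvuku]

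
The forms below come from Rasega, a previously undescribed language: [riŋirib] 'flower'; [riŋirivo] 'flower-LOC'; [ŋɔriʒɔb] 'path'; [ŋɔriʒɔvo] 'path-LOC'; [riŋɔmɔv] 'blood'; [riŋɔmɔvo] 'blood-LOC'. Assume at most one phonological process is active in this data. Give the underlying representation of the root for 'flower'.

The stem for 'flower' ends in [b] in [riŋirib] but [v] in [riŋirivo].
If /v/ were underlying and a rule turned it into [b] in isolation, 'blood' would also alternate; but it has [v] in both [riŋɔmɔv] and [riŋɔmɔvo].
Therefore /b/ is basic and [v] is derived by intervocalic spirantization (voiced stops become fricatives between vowels).
Hence 'flower' is /riŋirib/ underlyingly.

/riŋirib/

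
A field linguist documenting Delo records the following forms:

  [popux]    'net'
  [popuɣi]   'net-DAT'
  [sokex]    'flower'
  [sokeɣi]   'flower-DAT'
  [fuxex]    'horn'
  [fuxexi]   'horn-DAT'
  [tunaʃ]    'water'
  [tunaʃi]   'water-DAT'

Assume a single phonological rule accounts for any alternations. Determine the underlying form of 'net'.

/popuɣ/

The root 'net' surfaces as [popux] and [popuɣi], with a stem-final [x] ~ [ɣ] alternation.
If /x/ were underlying and a rule turned it into [ɣ] before the DAT suffix, 'horn' would also alternate; but it has [x] in both [fuxex] and [fuxexi].
So /ɣ/ is underlying, and a rule of word-final obstruent devoicing — voiced obstruents become voiceless word-finally — gives [x].
So 'net' = /popuɣ/.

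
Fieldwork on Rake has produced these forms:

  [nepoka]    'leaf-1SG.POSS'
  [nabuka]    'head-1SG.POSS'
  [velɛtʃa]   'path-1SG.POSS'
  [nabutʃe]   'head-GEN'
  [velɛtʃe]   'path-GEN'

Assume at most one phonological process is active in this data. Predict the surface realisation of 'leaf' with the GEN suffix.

The root 'head' surfaces as [nabutʃe] and [nabuka], with a stem-final [tʃ] ~ [k] alternation.
Compare 'path', with invariant [tʃ] in [velɛtʃe] and [velɛtʃa]: an analysis with underlying /tʃ/ and a rule producing [k] before the 1SG.POSS suffix would wrongly predict alternation here too.
Therefore /k/ is basic and [tʃ] is derived by palatalization before a front vowel (/k/ becomes palato-alveolar [tʃ] before a front vowel).
From [nepoka] the stem 'leaf' is /nepok/; before a front vowel this yields [nepotʃe].

[nepotʃe]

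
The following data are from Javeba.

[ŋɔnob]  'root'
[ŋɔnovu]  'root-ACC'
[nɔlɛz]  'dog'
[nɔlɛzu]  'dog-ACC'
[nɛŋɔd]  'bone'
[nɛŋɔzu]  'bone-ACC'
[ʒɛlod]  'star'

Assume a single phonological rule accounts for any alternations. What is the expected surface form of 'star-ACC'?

[ʒɛlozu]

The stem for 'bone' ends in [d] in [nɛŋɔd] but [z] in [nɛŋɔzu].
But 'dog' keeps [z] in both environments ([nɔlɛz], [nɔlɛzu]), so there is no rule changing /z/ to [d] in isolation.
Therefore /d/ is basic and [z] is derived by intervocalic spirantization (voiced stops become fricatives between vowels).
The one attested form of 'star', [ʒɛlod], shows underlying /ʒɛlod/. Applying the same rule between vowels gives [ʒɛlozu].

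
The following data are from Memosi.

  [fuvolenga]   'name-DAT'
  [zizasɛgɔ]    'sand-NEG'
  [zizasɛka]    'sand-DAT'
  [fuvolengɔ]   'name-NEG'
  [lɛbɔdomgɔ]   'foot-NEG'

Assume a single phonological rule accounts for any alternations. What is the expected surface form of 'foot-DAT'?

[lɛbɔdomga]

The DAT suffix surfaces as [-ga] and [-ka], depending on the final segment of the stem.
The NEG suffix, which begins with [g], is invariant after every stem; so [g] is not altered by any rule here.
The DAT suffix is therefore /-ka/ underlyingly, with post-nasal voicing: voiceless stops become voiced after a nasal.
After 'foot', which ends in a nasal, the suffix surfaces as [-ga], giving [lɛbɔdomga].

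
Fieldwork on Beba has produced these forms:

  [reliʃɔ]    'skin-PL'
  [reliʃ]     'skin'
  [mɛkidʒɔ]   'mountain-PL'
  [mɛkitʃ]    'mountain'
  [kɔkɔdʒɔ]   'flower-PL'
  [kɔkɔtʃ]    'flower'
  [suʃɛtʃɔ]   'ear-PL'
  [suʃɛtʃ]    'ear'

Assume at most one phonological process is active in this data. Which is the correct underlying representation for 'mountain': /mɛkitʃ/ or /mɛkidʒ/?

The root 'mountain' surfaces as [mɛkidʒɔ] and [mɛkitʃ], with a stem-final [dʒ] ~ [tʃ] alternation.
But 'ear' keeps [tʃ] in both environments ([suʃɛtʃɔ], [suʃɛtʃ]), so there is no rule changing /tʃ/ to [dʒ] before the PL suffix.
The underlying segment must be /dʒ/; voiced obstruents become voiceless word-finally, yielding [tʃ] there.

/mɛkidʒ/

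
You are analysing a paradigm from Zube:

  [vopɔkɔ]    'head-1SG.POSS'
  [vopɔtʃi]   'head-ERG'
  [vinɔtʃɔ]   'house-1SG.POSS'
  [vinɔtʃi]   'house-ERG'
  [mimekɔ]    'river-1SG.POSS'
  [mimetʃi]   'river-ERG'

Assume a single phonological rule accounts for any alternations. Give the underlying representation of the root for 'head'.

/vopɔk/

In [vopɔkɔ] and [vopɔtʃi] the final segment of 'head' alternates: [k] ~ [tʃ].
But 'house' keeps [tʃ] in both environments ([vinɔtʃɔ], [vinɔtʃi]), so there is no rule changing /tʃ/ to [k] before the 1SG.POSS suffix.
The underlying segment must be /k/; /k/ becomes palato-alveolar [tʃ] before a front vowel, yielding [tʃ] there.
The underlying form of 'head' is therefore /vopɔk/.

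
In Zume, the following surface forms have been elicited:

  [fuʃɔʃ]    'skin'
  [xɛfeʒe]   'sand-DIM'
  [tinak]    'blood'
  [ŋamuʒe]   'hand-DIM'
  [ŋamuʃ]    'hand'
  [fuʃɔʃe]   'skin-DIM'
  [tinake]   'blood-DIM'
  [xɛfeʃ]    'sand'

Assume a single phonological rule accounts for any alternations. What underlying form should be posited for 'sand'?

/xɛfeʒ/

In [xɛfeʒe] and [xɛfeʃ] the final segment of 'sand' alternates: [ʒ] ~ [ʃ].
But 'skin' keeps [ʃ] in both environments ([fuʃɔʃe], [fuʃɔʃ]), so there is no rule changing /ʃ/ to [ʒ] before the DIM suffix.
The alternation reflects word-final obstruent devoicing: voiced obstruents become voiceless word-finally. /ʒ/ is underlying.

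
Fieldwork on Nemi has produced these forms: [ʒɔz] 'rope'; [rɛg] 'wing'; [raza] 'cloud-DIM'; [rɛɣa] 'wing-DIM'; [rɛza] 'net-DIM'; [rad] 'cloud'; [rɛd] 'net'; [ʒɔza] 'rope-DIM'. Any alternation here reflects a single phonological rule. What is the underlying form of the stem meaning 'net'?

In [rɛza] and [rɛd] the final segment of 'net' alternates: [z] ~ [d].
But 'rope' keeps [z] in both environments ([ʒɔza], [ʒɔz]), so there is no rule changing /z/ to [d] in isolation.
Therefore /d/ is basic and [z] is derived by intervocalic spirantization (voiced stops become fricatives between vowels).

/rɛd/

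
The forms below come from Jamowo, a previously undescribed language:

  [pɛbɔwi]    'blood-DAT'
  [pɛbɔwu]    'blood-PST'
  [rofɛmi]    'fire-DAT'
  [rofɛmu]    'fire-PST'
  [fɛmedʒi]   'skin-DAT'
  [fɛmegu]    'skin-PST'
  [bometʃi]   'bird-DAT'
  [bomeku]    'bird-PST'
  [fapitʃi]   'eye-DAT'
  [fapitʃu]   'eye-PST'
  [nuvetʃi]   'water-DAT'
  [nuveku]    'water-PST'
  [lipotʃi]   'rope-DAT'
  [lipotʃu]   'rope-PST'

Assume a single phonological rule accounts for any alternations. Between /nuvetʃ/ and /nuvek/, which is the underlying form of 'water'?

The stem for 'water' ends in [tʃ] in [nuvetʃi] but [k] in [nuveku].
But 'rope' keeps [tʃ] in both environments ([lipotʃi], [lipotʃu]), so there is no rule changing /tʃ/ to [k] before the PST suffix.
The alternation reflects palatalization before a front vowel: /k/ and /g/ become palato-alveolar [tʃ] and [dʒ] before a front vowel. /k/ is underlying.

/nuvek/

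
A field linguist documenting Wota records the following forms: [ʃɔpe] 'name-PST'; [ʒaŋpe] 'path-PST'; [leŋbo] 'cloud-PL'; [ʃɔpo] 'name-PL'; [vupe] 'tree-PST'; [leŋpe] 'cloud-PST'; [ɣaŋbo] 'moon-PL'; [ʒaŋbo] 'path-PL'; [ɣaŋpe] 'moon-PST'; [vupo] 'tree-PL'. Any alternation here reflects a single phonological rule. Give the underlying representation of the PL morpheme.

/-bo/

The PL morpheme has two allomorphs, [-bo] and [-po].
By contrast the PST suffix keeps its initial [p] throughout — that segment must be underlying.
The PL suffix is therefore /-bo/ underlyingly, with post-vocalic devoicing: voiced stops become voiceless after a vowel.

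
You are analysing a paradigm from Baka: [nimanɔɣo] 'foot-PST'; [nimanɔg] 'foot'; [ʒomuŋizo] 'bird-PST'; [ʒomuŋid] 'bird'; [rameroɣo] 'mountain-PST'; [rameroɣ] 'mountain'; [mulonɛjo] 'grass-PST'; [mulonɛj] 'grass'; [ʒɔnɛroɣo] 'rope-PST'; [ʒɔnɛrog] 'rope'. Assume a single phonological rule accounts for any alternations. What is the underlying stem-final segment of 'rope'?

The stem for 'rope' ends in [ɣ] in [ʒɔnɛroɣo] but [g] in [ʒɔnɛrog].
The stem 'mountain' ([rameroɣo], [rameroɣ]) shows [ɣ] unchanged in both environments, so [ɣ] cannot be basic with [g] derived in isolation.
So /g/ is underlying, and a rule of intervocalic spirantization — voiced stops become fricatives between vowels — gives [ɣ].

/g/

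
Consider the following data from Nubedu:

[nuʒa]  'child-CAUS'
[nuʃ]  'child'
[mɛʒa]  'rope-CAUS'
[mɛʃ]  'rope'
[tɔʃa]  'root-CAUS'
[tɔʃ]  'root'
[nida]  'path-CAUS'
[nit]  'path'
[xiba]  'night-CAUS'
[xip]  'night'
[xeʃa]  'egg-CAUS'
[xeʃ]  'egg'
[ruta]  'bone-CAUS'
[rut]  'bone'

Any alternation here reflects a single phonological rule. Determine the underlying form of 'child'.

In [nuʒa] and [nuʃ] the final segment of 'child' alternates: [ʒ] ~ [ʃ].
Compare 'root', with invariant [ʃ] in [tɔʃa] and [tɔʃ]: an analysis with underlying /ʃ/ and a rule producing [ʒ] before the CAUS suffix would wrongly predict alternation here too.
The alternation reflects word-final obstruent devoicing: voiced obstruents become voiceless word-finally. /ʒ/ is underlying.
So 'child' = /nuʒ/.

/nuʒ/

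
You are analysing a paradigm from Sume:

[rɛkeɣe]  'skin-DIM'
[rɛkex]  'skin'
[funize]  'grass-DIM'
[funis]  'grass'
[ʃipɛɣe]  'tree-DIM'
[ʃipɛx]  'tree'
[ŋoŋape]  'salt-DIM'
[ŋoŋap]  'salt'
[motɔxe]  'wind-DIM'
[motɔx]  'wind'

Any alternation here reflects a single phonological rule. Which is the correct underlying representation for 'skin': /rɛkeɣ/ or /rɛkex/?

The stem for 'skin' ends in [ɣ] in [rɛkeɣe] but [x] in [rɛkex].
If /x/ were underlying and a rule turned it into [ɣ] before the DIM suffix, 'wind' would also alternate; but it has [x] in both [motɔxe] and [motɔx].
The alternation reflects word-final obstruent devoicing: voiced obstruents become voiceless word-finally. /ɣ/ is underlying.

/rɛkeɣ/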